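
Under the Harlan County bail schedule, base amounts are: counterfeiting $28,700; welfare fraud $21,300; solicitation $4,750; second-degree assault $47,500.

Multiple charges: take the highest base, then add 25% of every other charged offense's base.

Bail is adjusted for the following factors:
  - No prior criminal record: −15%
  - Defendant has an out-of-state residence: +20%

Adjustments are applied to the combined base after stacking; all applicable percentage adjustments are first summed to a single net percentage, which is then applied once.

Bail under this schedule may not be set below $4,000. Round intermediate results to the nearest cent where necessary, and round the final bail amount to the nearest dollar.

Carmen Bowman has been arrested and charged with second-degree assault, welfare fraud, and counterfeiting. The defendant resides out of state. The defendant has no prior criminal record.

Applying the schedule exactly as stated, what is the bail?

Base amounts from the schedule: second-degree assault $47,500; welfare fraud $21,300; counterfeiting $28,700.
Stacking rule: highest base plus 25% of each additional charge. Highest is second-degree assault at $47,500. Additional: $21,300 × 25% = $5,325; $28,700 × 25% = $7,175. Combined base = $47,500 + $12,500 = $60,000.
Net percentage adjustment: −15% +20% = +5%. $60,000 × 1.05 = $63,000.
$63,000 is at or above the $4,000 minimum.

$63,000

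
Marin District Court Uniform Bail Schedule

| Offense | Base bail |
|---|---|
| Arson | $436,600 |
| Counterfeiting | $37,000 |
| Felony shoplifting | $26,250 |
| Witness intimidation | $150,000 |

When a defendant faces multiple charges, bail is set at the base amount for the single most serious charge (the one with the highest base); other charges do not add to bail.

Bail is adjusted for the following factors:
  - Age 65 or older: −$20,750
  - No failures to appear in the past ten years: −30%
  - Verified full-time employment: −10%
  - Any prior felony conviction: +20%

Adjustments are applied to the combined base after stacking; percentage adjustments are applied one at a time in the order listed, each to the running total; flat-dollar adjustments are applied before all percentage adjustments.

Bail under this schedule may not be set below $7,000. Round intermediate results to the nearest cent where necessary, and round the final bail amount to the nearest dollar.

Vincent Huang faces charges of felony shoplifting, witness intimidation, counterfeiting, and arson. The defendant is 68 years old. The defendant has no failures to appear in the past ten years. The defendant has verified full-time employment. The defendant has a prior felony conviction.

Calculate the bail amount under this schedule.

$314,383

Base amounts from the schedule: felony shoplifting $26,250; witness intimidation $150,000; counterfeiting $37,000; arson $436,600.
Stacking rule: use the highest base only. Highest is arson at $436,600. Combined base = $436,600.
Age 65 or older (−$20,750 flat): $436,600 − $20,750 = $415,850.
No failures to appear in the past ten years (−30%): $415,850 × 0.7 = $291,095.
Verified full-time employment (−10%): $291,095 × 0.9 = $261,985.50.
Any prior felony conviction (+20%): $261,985.50 × 1.2 = $314,382.60.
$314,382.60 is at or above the $7,000 minimum.
Rounded to the nearest dollar: $314,383.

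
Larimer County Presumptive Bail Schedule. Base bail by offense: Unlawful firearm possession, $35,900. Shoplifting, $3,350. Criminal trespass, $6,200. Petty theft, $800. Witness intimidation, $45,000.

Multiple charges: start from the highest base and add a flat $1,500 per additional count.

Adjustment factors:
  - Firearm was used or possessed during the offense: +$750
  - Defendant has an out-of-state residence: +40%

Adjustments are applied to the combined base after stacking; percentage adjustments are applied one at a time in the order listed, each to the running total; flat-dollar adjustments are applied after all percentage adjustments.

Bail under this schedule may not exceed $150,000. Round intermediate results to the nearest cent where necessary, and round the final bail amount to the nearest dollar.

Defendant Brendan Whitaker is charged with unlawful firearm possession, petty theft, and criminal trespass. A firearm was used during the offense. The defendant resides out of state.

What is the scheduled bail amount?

Base amounts from the schedule: unlawful firearm possession $35,900; petty theft $800; criminal trespass $6,200.
Stacking rule: highest base plus $1,500 per additional charge. Highest is unlawful firearm possession at $35,900; 2 additional charges → +$3,000. Combined base = $38,900.
Defendant has an out-of-state residence (+40%): $38,900 × 1.4 = $54,460.
Firearm was used or possessed during the offense (+$750 flat): $54,460 + $750 = $55,210.
$55,210 is within the $150,000 maximum.

$55,210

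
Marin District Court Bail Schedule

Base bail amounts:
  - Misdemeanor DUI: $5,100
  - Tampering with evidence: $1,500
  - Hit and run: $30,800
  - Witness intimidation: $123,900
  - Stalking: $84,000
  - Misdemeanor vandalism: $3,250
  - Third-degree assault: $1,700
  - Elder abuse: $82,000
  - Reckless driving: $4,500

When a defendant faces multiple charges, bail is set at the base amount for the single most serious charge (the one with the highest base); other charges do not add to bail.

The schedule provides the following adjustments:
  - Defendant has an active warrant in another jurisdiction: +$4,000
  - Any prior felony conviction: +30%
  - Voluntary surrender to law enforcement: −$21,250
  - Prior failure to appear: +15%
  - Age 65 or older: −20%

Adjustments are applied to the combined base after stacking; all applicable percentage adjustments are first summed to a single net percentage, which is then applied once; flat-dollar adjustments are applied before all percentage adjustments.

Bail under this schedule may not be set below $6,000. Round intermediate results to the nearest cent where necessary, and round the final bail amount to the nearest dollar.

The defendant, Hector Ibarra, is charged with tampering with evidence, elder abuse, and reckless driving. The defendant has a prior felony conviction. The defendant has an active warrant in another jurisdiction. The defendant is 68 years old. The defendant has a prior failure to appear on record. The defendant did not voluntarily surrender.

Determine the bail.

Base amounts from the schedule: tampering with evidence $1,500; elder abuse $82,000; reckless driving $4,500.
Stacking rule: use the highest base only. Highest is elder abuse at $82,000. Combined base = $82,000.
Defendant has an active warrant in another jurisdiction (+$4,000 flat): $82,000 + $4,000 = $86,000.
Net percentage adjustment: +30% +15% −20% = +25%. $86,000 × 1.25 = $107,500.
$107,500 is at or above the $6,000 minimum.

$107,500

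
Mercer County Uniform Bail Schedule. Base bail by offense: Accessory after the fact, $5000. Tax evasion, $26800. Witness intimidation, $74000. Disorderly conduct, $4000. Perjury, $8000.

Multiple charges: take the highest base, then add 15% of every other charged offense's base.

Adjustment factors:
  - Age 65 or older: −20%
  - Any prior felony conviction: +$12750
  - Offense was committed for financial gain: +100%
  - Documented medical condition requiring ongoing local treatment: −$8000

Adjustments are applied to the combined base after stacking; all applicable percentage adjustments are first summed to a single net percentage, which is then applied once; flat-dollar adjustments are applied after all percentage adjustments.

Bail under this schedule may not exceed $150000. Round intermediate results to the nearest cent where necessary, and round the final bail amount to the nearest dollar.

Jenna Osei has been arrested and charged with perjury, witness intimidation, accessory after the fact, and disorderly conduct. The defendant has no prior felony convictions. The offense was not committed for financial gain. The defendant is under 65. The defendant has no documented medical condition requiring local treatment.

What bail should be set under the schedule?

Base amounts from the schedule: perjury $8000; witness intimidation $74000; accessory after the fact $5000; disorderly conduct $4000.
Stacking rule: highest base plus 15% of each additional charge. Highest is witness intimidation at $74000. Additional: $8000 × 15% = $1200; $5000 × 15% = $750; $4000 × 15% = $600. Combined base = $74000 + $2550 = $76550.
No adjustment factors apply to this defendant.
$76550 is within the $150000 maximum.

$76550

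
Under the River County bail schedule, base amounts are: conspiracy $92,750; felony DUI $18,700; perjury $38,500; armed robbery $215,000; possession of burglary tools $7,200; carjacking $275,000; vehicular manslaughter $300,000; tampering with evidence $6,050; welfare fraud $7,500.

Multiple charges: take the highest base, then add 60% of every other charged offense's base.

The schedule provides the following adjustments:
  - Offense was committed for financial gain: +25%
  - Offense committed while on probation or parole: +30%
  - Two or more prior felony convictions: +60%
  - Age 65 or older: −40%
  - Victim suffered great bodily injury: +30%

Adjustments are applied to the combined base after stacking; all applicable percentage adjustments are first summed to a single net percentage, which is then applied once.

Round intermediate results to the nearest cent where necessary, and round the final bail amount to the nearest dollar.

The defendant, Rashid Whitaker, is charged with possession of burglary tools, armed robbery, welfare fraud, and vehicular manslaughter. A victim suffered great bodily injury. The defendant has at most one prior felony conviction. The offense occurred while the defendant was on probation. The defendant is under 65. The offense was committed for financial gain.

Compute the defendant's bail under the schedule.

$809,967

Base amounts from the schedule: possession of burglary tools $7,200; armed robbery $215,000; welfare fraud $7,500; vehicular manslaughter $300,000.
Stacking rule: highest base plus 60% of each additional charge. Highest is vehicular manslaughter at $300,000. Additional: $7,200 × 60% = $4,320; $215,000 × 60% = $129,000; $7,500 × 60% = $4,500. Combined base = $300,000 + $137,820 = $437,820.
Net percentage adjustment: +25% +30% +30% = +85%. $437,820 × 1.85 = $809,967.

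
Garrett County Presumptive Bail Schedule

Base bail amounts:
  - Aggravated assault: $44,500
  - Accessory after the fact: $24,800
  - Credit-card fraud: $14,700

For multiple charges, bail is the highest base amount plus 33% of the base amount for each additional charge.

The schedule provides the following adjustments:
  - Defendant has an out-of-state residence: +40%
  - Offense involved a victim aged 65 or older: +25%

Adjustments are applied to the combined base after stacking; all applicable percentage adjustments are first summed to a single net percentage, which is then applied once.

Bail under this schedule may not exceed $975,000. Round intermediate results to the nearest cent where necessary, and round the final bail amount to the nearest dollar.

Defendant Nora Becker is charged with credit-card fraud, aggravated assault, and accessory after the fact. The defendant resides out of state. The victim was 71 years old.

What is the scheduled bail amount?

Base amounts from the schedule: credit-card fraud $14,700; aggravated assault $44,500; accessory after the fact $24,800.
Stacking rule: highest base plus 33% of each additional charge. Highest is aggravated assault at $44,500. Additional: $14,700 × 33% = $4,851; $24,800 × 33% = $8,184. Combined base = $44,500 + $13,035 = $57,535.
Net percentage adjustment: +40% +25% = +65%. $57,535 × 1.65 = $94,932.75.
$94,932.75 is within the $975,000 maximum.
Rounded to the nearest dollar: $94,933.

$94,933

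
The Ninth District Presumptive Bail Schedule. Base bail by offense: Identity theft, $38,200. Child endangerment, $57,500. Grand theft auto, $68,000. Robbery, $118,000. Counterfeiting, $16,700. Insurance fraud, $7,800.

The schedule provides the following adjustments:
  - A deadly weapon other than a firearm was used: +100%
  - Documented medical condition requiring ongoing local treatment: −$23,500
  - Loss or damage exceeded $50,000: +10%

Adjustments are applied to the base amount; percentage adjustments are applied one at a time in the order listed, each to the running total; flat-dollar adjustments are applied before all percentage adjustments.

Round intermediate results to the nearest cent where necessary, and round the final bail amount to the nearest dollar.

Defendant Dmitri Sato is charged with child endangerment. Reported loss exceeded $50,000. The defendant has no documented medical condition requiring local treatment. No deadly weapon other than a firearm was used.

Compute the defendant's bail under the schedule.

$63,250

Base amounts from the schedule: child endangerment $57,500.
Single charge. Combined base = $57,500.
Loss or damage exceeded $50,000 (+10%): $57,500 × 1.1 = $63,250.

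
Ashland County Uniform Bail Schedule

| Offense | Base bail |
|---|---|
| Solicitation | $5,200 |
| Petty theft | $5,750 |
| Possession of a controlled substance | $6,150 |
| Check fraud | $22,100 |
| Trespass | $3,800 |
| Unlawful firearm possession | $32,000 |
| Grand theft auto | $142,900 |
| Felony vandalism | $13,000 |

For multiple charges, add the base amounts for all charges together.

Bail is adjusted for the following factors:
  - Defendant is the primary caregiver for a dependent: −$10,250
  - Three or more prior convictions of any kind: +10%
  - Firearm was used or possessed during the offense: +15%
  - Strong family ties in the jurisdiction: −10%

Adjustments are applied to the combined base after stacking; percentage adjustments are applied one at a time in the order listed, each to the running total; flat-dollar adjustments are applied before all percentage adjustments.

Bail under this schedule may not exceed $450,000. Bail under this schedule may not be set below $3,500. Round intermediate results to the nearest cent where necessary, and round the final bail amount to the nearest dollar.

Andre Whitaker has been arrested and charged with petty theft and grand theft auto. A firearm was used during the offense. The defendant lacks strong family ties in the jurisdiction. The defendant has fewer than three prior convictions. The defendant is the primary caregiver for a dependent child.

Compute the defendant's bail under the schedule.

$159,160

Base amounts from the schedule: petty theft $5,750; grand theft auto $142,900.
Stacking rule: sum of all bases. $5,750 + $142,900 = $148,650.
Defendant is the primary caregiver for a dependent (−$10,250 flat): $148,650 − $10,250 = $138,400.
Firearm was used or possessed during the offense (+15%): $138,400 × 1.15 = $159,160.
$159,160 is within the $450,000 maximum.
$159,160 is at or above the $3,500 minimum.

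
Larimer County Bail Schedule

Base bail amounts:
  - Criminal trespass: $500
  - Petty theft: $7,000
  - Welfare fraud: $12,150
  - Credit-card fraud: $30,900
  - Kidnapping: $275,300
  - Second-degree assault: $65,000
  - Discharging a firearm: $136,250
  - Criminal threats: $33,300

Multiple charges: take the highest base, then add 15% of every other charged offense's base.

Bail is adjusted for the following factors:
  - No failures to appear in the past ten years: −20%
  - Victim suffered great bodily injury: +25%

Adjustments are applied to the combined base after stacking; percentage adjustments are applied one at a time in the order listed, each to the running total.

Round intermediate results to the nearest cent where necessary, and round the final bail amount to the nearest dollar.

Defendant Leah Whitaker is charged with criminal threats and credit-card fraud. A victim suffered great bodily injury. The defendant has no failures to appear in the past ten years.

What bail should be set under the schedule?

Base amounts from the schedule: criminal threats $33,300; credit-card fraud $30,900.
Stacking rule: highest base plus 15% of each additional charge. Highest is criminal threats at $33,300. Additional: $30,900 × 15% = $4,635. Combined base = $33,300 + $4,635 = $37,935.
No failures to appear in the past ten years (−20%): $37,935 × 0.8 = $30,348.
Victim suffered great bodily injury (+25%): $30,348 × 1.25 = $37,935.

$37,935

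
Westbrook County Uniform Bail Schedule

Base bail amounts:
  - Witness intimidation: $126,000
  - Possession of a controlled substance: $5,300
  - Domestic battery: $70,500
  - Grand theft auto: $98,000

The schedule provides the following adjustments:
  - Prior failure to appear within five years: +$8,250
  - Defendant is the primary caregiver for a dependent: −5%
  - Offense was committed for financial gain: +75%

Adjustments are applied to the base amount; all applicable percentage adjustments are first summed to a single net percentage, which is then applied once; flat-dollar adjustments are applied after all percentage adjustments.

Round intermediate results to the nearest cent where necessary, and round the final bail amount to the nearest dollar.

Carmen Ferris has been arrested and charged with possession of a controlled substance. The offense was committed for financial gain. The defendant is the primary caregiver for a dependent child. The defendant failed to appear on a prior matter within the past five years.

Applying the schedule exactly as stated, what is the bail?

Base amounts from the schedule: possession of a controlled substance $5,300.
Single charge. Combined base = $5,300.
Net percentage adjustment: −5% +75% = +70%. $5,300 × 1.7 = $9,010.
Prior failure to appear within five years (+$8,250 flat): $9,010 + $8,250 = $17,260.

$17,260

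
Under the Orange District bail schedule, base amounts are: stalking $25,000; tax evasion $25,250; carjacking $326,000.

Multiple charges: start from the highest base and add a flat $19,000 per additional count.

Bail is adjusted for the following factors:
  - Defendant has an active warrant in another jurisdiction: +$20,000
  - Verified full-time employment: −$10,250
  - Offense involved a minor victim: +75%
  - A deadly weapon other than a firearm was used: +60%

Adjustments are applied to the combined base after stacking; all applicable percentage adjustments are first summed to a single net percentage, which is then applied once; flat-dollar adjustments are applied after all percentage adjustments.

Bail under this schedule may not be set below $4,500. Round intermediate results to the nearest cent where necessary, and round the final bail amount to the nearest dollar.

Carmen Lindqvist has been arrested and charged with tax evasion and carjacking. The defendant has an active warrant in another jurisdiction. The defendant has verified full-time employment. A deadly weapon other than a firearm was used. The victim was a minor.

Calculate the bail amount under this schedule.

Base amounts from the schedule: tax evasion $25,250; carjacking $326,000.
Stacking rule: highest base plus $19,000 per additional charge. Highest is carjacking at $326,000; 1 additional charge → +$19,000. Combined base = $345,000.
Net percentage adjustment: +75% +60% = +135%. $345,000 × 2.35 = $810,750.
Defendant has an active warrant in another jurisdiction (+$20,000 flat): $810,750 + $20,000 = $830,750.
Verified full-time employment (−$10,250 flat): $830,750 − $10,250 = $820,500.
$820,500 is at or above the $4,500 minimum.

$820,500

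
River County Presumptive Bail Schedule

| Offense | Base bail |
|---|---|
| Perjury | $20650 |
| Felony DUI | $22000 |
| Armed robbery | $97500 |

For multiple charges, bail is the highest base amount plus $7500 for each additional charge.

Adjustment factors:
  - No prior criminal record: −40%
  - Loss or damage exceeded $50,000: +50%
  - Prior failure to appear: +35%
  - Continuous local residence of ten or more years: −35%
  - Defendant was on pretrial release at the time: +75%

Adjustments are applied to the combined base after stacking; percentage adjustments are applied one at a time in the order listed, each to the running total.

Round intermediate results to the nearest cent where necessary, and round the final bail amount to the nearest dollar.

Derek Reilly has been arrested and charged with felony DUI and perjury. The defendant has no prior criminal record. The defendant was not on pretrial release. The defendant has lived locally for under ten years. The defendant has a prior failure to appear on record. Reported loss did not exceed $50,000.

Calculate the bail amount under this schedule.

$23895

Base amounts from the schedule: felony DUI $22000; perjury $20650.
Stacking rule: highest base plus $7500 per additional charge. Highest is felony DUI at $22000; 1 additional charge → +$7500. Combined base = $29500.
No prior criminal record (−40%): $29500 × 0.6 = $17700.
Prior failure to appear (+35%): $17700 × 1.35 = $23895.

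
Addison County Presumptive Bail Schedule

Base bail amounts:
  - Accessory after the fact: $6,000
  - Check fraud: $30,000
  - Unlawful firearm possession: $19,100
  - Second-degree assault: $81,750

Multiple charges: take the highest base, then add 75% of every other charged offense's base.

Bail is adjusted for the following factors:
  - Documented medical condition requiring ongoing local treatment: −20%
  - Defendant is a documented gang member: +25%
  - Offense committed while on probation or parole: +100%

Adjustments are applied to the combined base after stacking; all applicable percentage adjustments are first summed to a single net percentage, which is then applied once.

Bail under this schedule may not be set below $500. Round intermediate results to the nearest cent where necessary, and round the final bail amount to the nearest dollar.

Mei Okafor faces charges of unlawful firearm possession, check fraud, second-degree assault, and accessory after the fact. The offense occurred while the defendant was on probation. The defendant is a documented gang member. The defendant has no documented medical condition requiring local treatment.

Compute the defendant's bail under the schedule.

$276,919

Base amounts from the schedule: unlawful firearm possession $19,100; check fraud $30,000; second-degree assault $81,750; accessory after the fact $6,000.
Stacking rule: highest base plus 75% of each additional charge. Highest is second-degree assault at $81,750. Additional: $19,100 × 75% = $14,325; $30,000 × 75% = $22,500; $6,000 × 75% = $4,500. Combined base = $81,750 + $41,325 = $123,075.
Net percentage adjustment: +25% +100% = +125%. $123,075 × 2.25 = $276,918.75.
$276,918.75 is at or above the $500 minimum.
Rounded to the nearest dollar: $276,919.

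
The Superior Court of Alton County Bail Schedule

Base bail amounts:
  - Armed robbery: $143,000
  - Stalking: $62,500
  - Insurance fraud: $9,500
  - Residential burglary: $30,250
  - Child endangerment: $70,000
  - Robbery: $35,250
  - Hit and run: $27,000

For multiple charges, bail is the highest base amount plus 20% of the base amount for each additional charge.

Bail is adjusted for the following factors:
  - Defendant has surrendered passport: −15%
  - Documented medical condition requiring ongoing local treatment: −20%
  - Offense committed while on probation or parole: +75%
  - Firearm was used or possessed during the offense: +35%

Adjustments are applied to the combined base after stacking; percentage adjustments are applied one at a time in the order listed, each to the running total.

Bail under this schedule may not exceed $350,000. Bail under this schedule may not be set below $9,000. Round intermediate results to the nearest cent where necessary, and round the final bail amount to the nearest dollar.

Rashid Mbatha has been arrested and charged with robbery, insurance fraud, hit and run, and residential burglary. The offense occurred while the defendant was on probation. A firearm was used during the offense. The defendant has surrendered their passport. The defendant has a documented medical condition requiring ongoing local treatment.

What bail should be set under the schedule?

$78,076

Base amounts from the schedule: robbery $35,250; insurance fraud $9,500; hit and run $27,000; residential burglary $30,250.
Stacking rule: highest base plus 20% of each additional charge. Highest is robbery at $35,250. Additional: $9,500 × 20% = $1,900; $27,000 × 20% = $5,400; $30,250 × 20% = $6,050. Combined base = $35,250 + $13,350 = $48,600.
Defendant has surrendered passport (−15%): $48,600 × 0.85 = $41,310.
Documented medical condition requiring ongoing local treatment (−20%): $41,310 × 0.8 = $33,048.
Offense committed while on probation or parole (+75%): $33,048 × 1.75 = $57,834.
Firearm was used or possessed during the offense (+35%): $57,834 × 1.35 = $78,075.90.
$78,075.90 is within the $350,000 maximum.
$78,075.90 is at or above the $9,000 minimum.
Rounded to the nearest dollar: $78,076.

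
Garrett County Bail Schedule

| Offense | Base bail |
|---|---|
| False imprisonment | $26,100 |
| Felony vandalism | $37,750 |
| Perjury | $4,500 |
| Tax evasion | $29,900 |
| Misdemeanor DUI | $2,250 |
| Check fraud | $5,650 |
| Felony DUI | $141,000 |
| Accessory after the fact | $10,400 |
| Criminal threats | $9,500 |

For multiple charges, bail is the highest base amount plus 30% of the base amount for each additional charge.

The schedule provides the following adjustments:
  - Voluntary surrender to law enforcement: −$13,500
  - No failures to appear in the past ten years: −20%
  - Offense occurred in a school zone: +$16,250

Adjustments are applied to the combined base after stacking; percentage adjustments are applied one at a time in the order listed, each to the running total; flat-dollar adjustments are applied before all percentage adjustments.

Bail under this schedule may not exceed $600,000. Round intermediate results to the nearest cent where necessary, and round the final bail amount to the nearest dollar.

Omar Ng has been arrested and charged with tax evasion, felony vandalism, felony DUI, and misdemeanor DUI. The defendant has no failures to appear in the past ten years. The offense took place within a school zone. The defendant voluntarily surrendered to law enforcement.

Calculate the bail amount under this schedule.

$131,776

Base amounts from the schedule: tax evasion $29,900; felony vandalism $37,750; felony DUI $141,000; misdemeanor DUI $2,250.
Stacking rule: highest base plus 30% of each additional charge. Highest is felony DUI at $141,000. Additional: $29,900 × 30% = $8,970; $37,750 × 30% = $11,325; $2,250 × 30% = $675. Combined base = $141,000 + $20,970 = $161,970.
Voluntary surrender to law enforcement (−$13,500 flat): $161,970 − $13,500 = $148,470.
Offense occurred in a school zone (+$16,250 flat): $148,470 + $16,250 = $164,720.
No failures to appear in the past ten years (−20%): $164,720 × 0.8 = $131,776.
$131,776 is within the $600,000 maximum.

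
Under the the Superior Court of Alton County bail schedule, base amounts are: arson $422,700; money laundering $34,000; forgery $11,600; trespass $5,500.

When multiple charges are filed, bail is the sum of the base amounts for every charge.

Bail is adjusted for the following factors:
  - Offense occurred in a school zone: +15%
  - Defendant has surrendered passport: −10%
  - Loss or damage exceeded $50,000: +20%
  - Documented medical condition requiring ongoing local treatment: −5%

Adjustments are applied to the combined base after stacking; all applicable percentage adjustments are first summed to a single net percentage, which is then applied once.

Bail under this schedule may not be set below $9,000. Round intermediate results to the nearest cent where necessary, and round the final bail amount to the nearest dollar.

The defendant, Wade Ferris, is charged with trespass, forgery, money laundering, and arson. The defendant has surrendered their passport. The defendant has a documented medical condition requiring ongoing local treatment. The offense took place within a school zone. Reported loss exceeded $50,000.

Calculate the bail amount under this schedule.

Base amounts from the schedule: trespass $5,500; forgery $11,600; money laundering $34,000; arson $422,700.
Stacking rule: sum of all bases. $5,500 + $11,600 + $34,000 + $422,700 = $473,800.
Net percentage adjustment: +15% −10% +20% −5% = +20%. $473,800 × 1.2 = $568,560.
$568,560 is at or above the $9,000 minimum.

$568,560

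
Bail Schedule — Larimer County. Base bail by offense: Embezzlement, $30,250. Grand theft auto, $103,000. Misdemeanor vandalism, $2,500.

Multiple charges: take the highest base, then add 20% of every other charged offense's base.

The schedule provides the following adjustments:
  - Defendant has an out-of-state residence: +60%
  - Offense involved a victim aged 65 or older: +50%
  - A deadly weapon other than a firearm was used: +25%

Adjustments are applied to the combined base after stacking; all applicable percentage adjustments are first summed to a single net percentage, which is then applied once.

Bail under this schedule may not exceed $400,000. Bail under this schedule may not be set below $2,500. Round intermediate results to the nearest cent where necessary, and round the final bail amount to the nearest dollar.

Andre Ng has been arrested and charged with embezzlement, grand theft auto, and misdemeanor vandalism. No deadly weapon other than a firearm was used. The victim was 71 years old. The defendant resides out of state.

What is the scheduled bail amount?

$230,055

Base amounts from the schedule: embezzlement $30,250; grand theft auto $103,000; misdemeanor vandalism $2,500.
Stacking rule: highest base plus 20% of each additional charge. Highest is grand theft auto at $103,000. Additional: $30,250 × 20% = $6,050; $2,500 × 20% = $500. Combined base = $103,000 + $6,550 = $109,550.
Net percentage adjustment: +60% +50% = +110%. $109,550 × 2.1 = $230,055.
$230,055 is within the $400,000 maximum.
$230,055 is at or above the $2,500 minimum.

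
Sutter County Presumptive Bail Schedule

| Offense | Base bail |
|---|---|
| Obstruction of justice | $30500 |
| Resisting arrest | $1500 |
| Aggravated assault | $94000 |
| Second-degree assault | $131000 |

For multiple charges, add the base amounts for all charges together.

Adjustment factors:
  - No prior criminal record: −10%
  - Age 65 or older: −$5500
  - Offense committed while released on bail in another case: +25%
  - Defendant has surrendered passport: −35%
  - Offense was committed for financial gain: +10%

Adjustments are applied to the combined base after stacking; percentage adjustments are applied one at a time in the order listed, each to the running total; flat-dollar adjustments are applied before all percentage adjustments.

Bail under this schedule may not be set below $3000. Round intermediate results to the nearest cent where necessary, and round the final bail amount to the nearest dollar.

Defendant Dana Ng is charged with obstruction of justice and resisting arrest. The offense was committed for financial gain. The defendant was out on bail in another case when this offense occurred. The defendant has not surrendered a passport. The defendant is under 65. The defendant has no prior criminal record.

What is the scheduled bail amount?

$39600

Base amounts from the schedule: obstruction of justice $30500; resisting arrest $1500.
Stacking rule: sum of all bases. $30500 + $1500 = $32000.
No prior criminal record (−10%): $32000 × 0.9 = $28800.
Offense committed while released on bail in another case (+25%): $28800 × 1.25 = $36000.
Offense was committed for financial gain (+10%): $36000 × 1.1 = $39600.
$39600 is at or above the $3000 minimum.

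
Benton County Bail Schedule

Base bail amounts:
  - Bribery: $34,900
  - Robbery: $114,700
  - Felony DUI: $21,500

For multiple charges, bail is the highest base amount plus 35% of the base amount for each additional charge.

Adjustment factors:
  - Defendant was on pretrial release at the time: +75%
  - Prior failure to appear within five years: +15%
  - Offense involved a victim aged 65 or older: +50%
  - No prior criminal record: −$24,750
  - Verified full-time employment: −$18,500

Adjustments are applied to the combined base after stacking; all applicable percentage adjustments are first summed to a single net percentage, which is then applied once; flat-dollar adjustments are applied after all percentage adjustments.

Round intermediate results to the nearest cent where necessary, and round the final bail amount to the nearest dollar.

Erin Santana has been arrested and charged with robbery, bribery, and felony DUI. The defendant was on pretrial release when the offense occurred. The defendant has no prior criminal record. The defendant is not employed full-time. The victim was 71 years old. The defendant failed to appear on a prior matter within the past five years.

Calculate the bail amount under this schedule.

Base amounts from the schedule: robbery $114,700; bribery $34,900; felony DUI $21,500.
Stacking rule: highest base plus 35% of each additional charge. Highest is robbery at $114,700. Additional: $34,900 × 35% = $12,215; $21,500 × 35% = $7,525. Combined base = $114,700 + $19,740 = $134,440.
Net percentage adjustment: +75% +15% +50% = +140%. $134,440 × 2.4 = $322,656.
No prior criminal record (−$24,750 flat): $322,656 − $24,750 = $297,906.

$297,906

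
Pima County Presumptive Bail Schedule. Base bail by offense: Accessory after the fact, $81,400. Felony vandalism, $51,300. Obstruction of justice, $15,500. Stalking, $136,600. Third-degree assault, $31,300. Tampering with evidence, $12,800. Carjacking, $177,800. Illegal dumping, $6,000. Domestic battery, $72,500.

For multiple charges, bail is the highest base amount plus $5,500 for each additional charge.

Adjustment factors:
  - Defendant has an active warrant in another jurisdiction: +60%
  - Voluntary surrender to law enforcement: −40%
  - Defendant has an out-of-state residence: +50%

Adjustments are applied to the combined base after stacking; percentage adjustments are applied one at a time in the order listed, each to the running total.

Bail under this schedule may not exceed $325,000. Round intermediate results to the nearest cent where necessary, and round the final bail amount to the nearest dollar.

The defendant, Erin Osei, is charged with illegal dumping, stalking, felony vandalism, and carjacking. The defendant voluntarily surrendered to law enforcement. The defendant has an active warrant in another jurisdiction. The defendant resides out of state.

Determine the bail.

$279,792

Base amounts from the schedule: illegal dumping $6,000; stalking $136,600; felony vandalism $51,300; carjacking $177,800.
Stacking rule: highest base plus $5,500 per additional charge. Highest is carjacking at $177,800; 3 additional charges → +$16,500. Combined base = $194,300.
Defendant has an active warrant in another jurisdiction (+60%): $194,300 × 1.6 = $310,880.
Voluntary surrender to law enforcement (−40%): $310,880 × 0.6 = $186,528.
Defendant has an out-of-state residence (+50%): $186,528 × 1.5 = $279,792.
$279,792 is within the $325,000 maximum.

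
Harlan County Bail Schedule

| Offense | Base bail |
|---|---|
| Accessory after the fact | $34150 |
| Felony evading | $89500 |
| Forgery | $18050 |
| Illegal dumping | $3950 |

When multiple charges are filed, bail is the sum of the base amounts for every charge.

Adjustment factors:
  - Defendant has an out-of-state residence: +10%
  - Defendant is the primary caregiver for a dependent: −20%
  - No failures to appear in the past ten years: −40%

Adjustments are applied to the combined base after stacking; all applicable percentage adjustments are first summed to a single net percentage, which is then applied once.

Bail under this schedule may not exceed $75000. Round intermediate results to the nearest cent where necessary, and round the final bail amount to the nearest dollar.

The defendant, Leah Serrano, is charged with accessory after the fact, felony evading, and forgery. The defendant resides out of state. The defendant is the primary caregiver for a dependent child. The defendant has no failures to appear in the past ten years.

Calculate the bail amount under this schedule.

Base amounts from the schedule: accessory after the fact $34150; felony evading $89500; forgery $18050.
Stacking rule: sum of all bases. $34150 + $89500 + $18050 = $141700.
Net percentage adjustment: +10% −20% −40% = −50%. $141700 × 0.5 = $70850.
$70850 is within the $75000 maximum.

$70850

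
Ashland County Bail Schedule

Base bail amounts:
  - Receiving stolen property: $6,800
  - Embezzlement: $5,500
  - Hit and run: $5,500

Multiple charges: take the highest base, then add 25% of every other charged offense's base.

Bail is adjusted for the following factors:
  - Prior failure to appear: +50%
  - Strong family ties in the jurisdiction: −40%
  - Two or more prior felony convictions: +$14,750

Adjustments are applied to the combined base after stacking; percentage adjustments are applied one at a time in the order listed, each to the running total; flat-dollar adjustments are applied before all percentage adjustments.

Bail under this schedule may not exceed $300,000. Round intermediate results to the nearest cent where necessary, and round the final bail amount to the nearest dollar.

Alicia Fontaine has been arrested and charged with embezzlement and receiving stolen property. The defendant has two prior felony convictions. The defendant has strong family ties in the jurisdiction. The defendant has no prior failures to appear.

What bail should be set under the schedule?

$13,755

Base amounts from the schedule: embezzlement $5,500; receiving stolen property $6,800.
Stacking rule: highest base plus 25% of each additional charge. Highest is receiving stolen property at $6,800. Additional: $5,500 × 25% = $1,375. Combined base = $6,800 + $1,375 = $8,175.
Two or more prior felony convictions (+$14,750 flat): $8,175 + $14,750 = $22,925.
Strong family ties in the jurisdiction (−40%): $22,925 × 0.6 = $13,755.
$13,755 is within the $300,000 maximum.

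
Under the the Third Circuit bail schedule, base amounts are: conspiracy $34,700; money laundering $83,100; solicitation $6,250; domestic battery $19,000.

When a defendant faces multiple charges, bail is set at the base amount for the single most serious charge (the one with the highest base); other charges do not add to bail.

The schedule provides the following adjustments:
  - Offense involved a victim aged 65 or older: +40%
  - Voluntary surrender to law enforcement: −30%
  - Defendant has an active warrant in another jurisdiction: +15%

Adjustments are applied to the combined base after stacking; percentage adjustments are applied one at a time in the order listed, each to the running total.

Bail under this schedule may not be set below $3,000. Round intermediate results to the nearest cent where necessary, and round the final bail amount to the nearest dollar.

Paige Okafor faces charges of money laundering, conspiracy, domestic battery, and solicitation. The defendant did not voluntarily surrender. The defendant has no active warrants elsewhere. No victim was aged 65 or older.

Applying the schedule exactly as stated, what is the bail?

$83,100

Base amounts from the schedule: money laundering $83,100; conspiracy $34,700; domestic battery $19,000; solicitation $6,250.
Stacking rule: use the highest base only. Highest is money laundering at $83,100. Combined base = $83,100.
No adjustment factors apply to this defendant.
$83,100 is at or above the $3,000 minimum.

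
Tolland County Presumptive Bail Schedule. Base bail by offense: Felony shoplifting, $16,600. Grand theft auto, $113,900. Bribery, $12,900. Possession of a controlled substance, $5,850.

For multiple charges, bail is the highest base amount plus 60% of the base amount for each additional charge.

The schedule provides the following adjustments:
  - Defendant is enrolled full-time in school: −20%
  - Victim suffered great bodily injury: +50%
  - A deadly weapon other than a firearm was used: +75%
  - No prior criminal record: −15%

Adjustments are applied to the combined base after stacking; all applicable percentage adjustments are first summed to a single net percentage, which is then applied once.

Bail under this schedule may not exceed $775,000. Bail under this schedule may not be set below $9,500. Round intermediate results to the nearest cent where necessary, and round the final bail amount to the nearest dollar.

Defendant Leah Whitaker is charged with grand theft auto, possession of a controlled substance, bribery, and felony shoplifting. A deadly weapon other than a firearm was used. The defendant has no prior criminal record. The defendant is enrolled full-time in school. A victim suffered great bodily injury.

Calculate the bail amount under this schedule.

$256,709

Base amounts from the schedule: grand theft auto $113,900; possession of a controlled substance $5,850; bribery $12,900; felony shoplifting $16,600.
Stacking rule: highest base plus 60% of each additional charge. Highest is grand theft auto at $113,900. Additional: $5,850 × 60% = $3,510; $12,900 × 60% = $7,740; $16,600 × 60% = $9,960. Combined base = $113,900 + $21,210 = $135,110.
Net percentage adjustment: −20% +50% +75% −15% = +90%. $135,110 × 1.9 = $256,709.
$256,709 is within the $775,000 maximum.
$256,709 is at or above the $9,500 minimum.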